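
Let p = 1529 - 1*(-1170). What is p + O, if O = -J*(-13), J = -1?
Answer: 2686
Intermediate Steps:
O = -13 (O = -1*(-1)*(-13) = 1*(-13) = -13)
p = 2699 (p = 1529 + 1170 = 2699)
p + O = 2699 - 13 = 2686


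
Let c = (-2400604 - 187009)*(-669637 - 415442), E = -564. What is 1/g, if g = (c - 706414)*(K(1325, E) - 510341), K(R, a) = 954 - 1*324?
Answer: -1/1431148104462646243 ≈ -6.9874e-19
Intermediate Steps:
K(R, a) = 630 (K(R, a) = 954 - 324 = 630)
c = 2807764526427 (c = -2587613*(-1085079) = 2807764526427)
g = -1431148104462646243 (g = (2807764526427 - 706414)*(630 - 510341) = 2807763820013*(-509711) = -1431148104462646243)
1/g = 1/(-1431148104462646243) = -1/1431148104462646243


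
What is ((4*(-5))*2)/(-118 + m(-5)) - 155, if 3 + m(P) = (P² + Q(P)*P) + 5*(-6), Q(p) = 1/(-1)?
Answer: -18715/121 ≈ -154.67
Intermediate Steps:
Q(p) = -1
m(P) = -33 + P² - P (m(P) = -3 + ((P² - P) + 5*(-6)) = -3 + ((P² - P) - 30) = -3 + (-30 + P² - P) = -33 + P² - P)
((4*(-5))*2)/(-118 + m(-5)) - 155 = ((4*(-5))*2)/(-118 + (-33 + (-5)² - 1*(-5))) - 155 = (-20*2)/(-118 + (-33 + 25 + 5)) - 155 = -40/(-118 - 3) - 155 = -40/(-121) - 155 = -40*(-1/121) - 155 = 40/121 - 155 = -18715/121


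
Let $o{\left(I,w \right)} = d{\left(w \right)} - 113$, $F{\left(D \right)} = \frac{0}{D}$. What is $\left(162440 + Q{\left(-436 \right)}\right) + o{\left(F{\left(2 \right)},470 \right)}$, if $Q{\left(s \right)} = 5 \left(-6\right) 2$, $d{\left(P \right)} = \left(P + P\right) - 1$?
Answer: $163206$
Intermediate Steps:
$d{\left(P \right)} = -1 + 2 P$ ($d{\left(P \right)} = 2 P - 1 = -1 + 2 P$)
$F{\left(D \right)} = 0$
$Q{\left(s \right)} = -60$ ($Q{\left(s \right)} = \left(-30\right) 2 = -60$)
$o{\left(I,w \right)} = -114 + 2 w$ ($o{\left(I,w \right)} = \left(-1 + 2 w\right) - 113 = -114 + 2 w$)
$\left(162440 + Q{\left(-436 \right)}\right) + o{\left(F{\left(2 \right)},470 \right)} = \left(162440 - 60\right) + \left(-114 + 2 \cdot 470\right) = 162380 + \left(-114 + 940\right) = 162380 + 826 = 163206$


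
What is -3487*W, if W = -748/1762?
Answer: 1304138/881 ≈ 1480.3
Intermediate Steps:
W = -374/881 (W = -748*1/1762 = -374/881 ≈ -0.42452)
-3487*W = -3487*(-374/881) = 1304138/881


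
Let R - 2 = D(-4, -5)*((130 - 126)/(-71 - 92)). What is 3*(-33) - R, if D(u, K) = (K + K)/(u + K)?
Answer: -148127/1467 ≈ -100.97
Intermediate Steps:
D(u, K) = 2*K/(K + u) (D(u, K) = (2*K)/(K + u) = 2*K/(K + u))
R = 2894/1467 (R = 2 + (2*(-5)/(-5 - 4))*((130 - 126)/(-71 - 92)) = 2 + (2*(-5)/(-9))*(4/(-163)) = 2 + (2*(-5)*(-⅑))*(4*(-1/163)) = 2 + (10/9)*(-4/163) = 2 - 40/1467 = 2894/1467 ≈ 1.9727)
3*(-33) - R = 3*(-33) - 1*2894/1467 = -99 - 2894/1467 = -148127/1467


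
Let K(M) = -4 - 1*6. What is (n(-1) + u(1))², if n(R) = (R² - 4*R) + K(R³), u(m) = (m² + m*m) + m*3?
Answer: 0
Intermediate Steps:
K(M) = -10 (K(M) = -4 - 6 = -10)
u(m) = 2*m² + 3*m (u(m) = (m² + m²) + 3*m = 2*m² + 3*m)
n(R) = -10 + R² - 4*R (n(R) = (R² - 4*R) - 10 = -10 + R² - 4*R)
(n(-1) + u(1))² = ((-10 + (-1)² - 4*(-1)) + 1*(3 + 2*1))² = ((-10 + 1 + 4) + 1*(3 + 2))² = (-5 + 1*5)² = (-5 + 5)² = 0² = 0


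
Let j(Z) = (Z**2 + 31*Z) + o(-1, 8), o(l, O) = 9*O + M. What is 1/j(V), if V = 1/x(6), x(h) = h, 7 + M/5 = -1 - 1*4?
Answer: 36/619 ≈ 0.058158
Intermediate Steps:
M = -60 (M = -35 + 5*(-1 - 1*4) = -35 + 5*(-1 - 4) = -35 + 5*(-5) = -35 - 25 = -60)
o(l, O) = -60 + 9*O (o(l, O) = 9*O - 60 = -60 + 9*O)
V = 1/6 ≈ 0.16667
j(Z) = 12 + Z**2 + 31*Z (j(Z) = (Z**2 + 31*Z) + (-60 + 9*8) = (Z**2 + 31*Z) + (-60 + 72) = (Z**2 + 31*Z) + 12 = 12 + Z**2 + 31*Z)
1/j(V) = 1/(12 + (1/6)**2 + 31*(1/6)) = 1/(12 + 1/36 + 31/6) = 1/(619/36) = 36/619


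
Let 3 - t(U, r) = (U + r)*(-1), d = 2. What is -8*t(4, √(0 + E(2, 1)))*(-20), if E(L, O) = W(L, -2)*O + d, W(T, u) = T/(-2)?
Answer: 1280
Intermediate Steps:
W(T, u) = -T/2 (W(T, u) = T*(-½) = -T/2)
E(L, O) = 2 - L*O/2 (E(L, O) = (-L/2)*O + 2 = -L*O/2 + 2 = 2 - L*O/2)
t(U, r) = 3 + U + r (t(U, r) = 3 - (U + r)*(-1) = 3 - (-U - r) = 3 + (U + r) = 3 + U + r)
-8*t(4, √(0 + E(2, 1)))*(-20) = -8*(3 + 4 + √(0 + (2 - ½*2*1)))*(-20) = -8*(3 + 4 + √(0 + (2 - 1)))*(-20) = -8*(3 + 4 + √(0 + 1))*(-20) = -8*(3 + 4 + √1)*(-20) = -8*(3 + 4 + 1)*(-20) = -8*8*(-20) = -64*(-20) = 1280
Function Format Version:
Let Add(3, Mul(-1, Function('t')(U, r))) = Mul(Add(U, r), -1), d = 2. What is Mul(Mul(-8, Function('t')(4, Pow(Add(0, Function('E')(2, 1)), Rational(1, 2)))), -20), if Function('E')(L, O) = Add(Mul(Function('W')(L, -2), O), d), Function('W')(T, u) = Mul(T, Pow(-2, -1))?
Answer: 1280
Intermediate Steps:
Function('W')(T, u) = Mul(Rational(-1, 2), T) (Function('W')(T, u) = Mul(T, Rational(-1, 2)) = Mul(Rational(-1, 2), T))
Function('E')(L, O) = Add(2, Mul(Rational(-1, 2), L, O)) (Function('E')(L, O) = Add(Mul(Mul(Rational(-1, 2), L), O), 2) = Add(Mul(Rational(-1, 2), L, O), 2) = Add(2, Mul(Rational(-1, 2), L, O)))
Function('t')(U, r) = Add(3, U, r) (Function('t')(U, r) = Add(3, Mul(-1, Mul(Add(U, r), -1))) = Add(3, Mul(-1, Add(Mul(-1, U), Mul(-1, r)))) = Add(3, Add(U, r)) = Add(3, U, r))
Mul(Mul(-8, Function('t')(4, Pow(Add(0, Function('E')(2, 1)), Rational(1, 2)))), -20) = Mul(Mul(-8, Add(3, 4, Pow(Add(0, Add(2, Mul(Rational(-1, 2), 2, 1))), Rational(1, 2)))), -20) = Mul(Mul(-8, Add(3, 4, Pow(Add(0, Add(2, -1)), Rational(1, 2)))), -20) = Mul(Mul(-8, Add(3, 4, Pow(Add(0, 1), Rational(1, 2)))), -20) = Mul(Mul(-8, Add(3, 4, Pow(1, Rational(1, 2)))), -20) = Mul(Mul(-8, Add(3, 4, 1)), -20) = Mul(Mul(-8, 8), -20) = Mul(-64, -20) = 1280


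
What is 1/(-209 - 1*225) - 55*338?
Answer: -8068061/434 ≈ -18590.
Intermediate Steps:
1/(-209 - 1*225) - 55*338 = 1/(-209 - 225) - 18590 = 1/(-434) - 18590 = -1/434 - 18590 = -8068061/434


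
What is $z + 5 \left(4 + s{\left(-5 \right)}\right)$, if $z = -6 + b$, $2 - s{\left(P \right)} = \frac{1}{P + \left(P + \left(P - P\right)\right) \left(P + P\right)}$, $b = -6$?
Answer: $\frac{161}{9} \approx 17.889$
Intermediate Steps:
$s{\left(P \right)} = 2 - \frac{1}{P + 2 P^{2}}$ ($s{\left(P \right)} = 2 - \frac{1}{P + \left(P + \left(P - P\right)\right) \left(P + P\right)} = 2 - \frac{1}{P + \left(P + 0\right) 2 P} = 2 - \frac{1}{P + P 2 P} = 2 - \frac{1}{P + 2 P^{2}}$)
$z = -12$ ($z = -6 - 6 = -12$)
$z + 5 \left(4 + s{\left(-5 \right)}\right) = -12 + 5 \left(4 + \frac{-1 + 2 \left(-5\right) + 4 \left(-5\right)^{2}}{\left(-5\right) \left(1 + 2 \left(-5\right)\right)}\right) = -12 + 5 \left(4 - \frac{-1 - 10 + 4 \cdot 25}{5 \left(1 - 10\right)}\right) = -12 + 5 \left(4 - \frac{-1 - 10 + 100}{5 \left(-9\right)}\right) = -12 + 5 \left(4 - \left(- \frac{1}{45}\right) 89\right) = -12 + 5 \left(4 + \frac{89}{45}\right) = -12 + 5 \cdot \frac{269}{45} = -12 + \frac{269}{9} = \frac{161}{9}$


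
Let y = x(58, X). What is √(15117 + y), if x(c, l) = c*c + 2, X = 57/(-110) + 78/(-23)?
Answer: √18483 ≈ 135.95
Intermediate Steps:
X = -9891/2530 (X = 57*(-1/110) + 78*(-1/23) = -57/110 - 78/23 = -9891/2530 ≈ -3.9095)
x(c, l) = 2 + c² (x(c, l) = c² + 2 = 2 + c²)
y = 3366 (y = 2 + 58² = 2 + 3364 = 3366)
√(15117 + y) = √(15117 + 3366) = √18483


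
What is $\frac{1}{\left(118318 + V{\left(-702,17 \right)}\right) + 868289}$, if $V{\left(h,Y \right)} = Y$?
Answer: $\frac{1}{986624} \approx 1.0136 \cdot 10^{-6}$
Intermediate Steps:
$\frac{1}{\left(118318 + V{\left(-702,17 \right)}\right) + 868289} = \frac{1}{\left(118318 + 17\right) + 868289} = \frac{1}{118335 + 868289} = \frac{1}{986624}$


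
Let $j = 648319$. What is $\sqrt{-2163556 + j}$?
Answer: $i \sqrt{1515237} \approx 1230.9 i$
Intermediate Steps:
$\sqrt{-2163556 + j} = \sqrt{-2163556 + 648319} = \sqrt{-1515237} = i \sqrt{1515237}$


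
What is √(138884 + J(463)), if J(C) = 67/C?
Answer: √29772455217/463 ≈ 372.67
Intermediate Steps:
√(138884 + J(463)) = √(138884 + 67/463) = √(64303359/463) = √29772455217/463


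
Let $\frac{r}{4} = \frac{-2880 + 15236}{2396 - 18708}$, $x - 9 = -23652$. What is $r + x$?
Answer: $- \frac{48214255}{2039} \approx -23646.0$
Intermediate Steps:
$x = -23643$ ($x = 9 - 23652 = -23643$)
$r = - \frac{6178}{2039}$ ($r = 4 \frac{-2880 + 15236}{2396 - 18708} = 4 \frac{12356}{-16312} = 4 \cdot 12356 \left(- \frac{1}{16312}\right) = 4 \left(- \frac{3089}{4078}\right) = - \frac{6178}{2039} \approx -3.0299$)
$r + x = - \frac{6178}{2039} - 23643 = - \frac{48214255}{2039}$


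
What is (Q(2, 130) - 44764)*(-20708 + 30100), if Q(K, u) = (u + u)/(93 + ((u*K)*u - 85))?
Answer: -888354677524/2113 ≈ -4.2042e+8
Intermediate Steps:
Q(K, u) = 2*u/(8 + K*u²) (Q(K, u) = (2*u)/(93 + ((K*u)*u - 85)) = (2*u)/(93 + (K*u² - 85)) = (2*u)/(93 + (-85 + K*u²)) = (2*u)/(8 + K*u²) = 2*u/(8 + K*u²))
(Q(2, 130) - 44764)*(-20708 + 30100) = (2*130/(8 + 2*130²) - 44764)*(-20708 + 30100) = (2*130/(8 + 2*16900) - 44764)*9392 = (2*130/(8 + 33800) - 44764)*9392 = (2*130/33808 - 44764)*9392 = (2*130*(1/33808) - 44764)*9392 = (65/8452 - 44764)*9392 = -378345263/8452*9392 = -888354677524/2113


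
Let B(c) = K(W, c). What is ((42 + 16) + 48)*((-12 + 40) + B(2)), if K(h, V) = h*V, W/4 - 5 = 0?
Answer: 7208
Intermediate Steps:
W = 20 (W = 20 + 4*0 = 20 + 0 = 20)
K(h, V) = V*h
B(c) = 20*c (B(c) = c*20 = 20*c)
((42 + 16) + 48)*((-12 + 40) + B(2)) = ((42 + 16) + 48)*((-12 + 40) + 20*2) = (58 + 48)*(28 + 40) = 106*68 = 7208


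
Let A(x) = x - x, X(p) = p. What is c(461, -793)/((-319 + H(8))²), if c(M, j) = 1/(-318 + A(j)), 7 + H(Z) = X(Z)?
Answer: -1/32157432 ≈ -3.1097e-8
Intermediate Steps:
A(x) = 0
H(Z) = -7 + Z
c(M, j) = -1/318 (c(M, j) = 1/(-318 + 0) = 1/(-318) = -1/318)
c(461, -793)/((-319 + H(8))²) = -1/(318*(-319 + (-7 + 8))²) = -1/(318*(-319 + 1)²) = -1/(318*((-318)²)) = -1/318/101124 = -1/318*1/101124 = -1/32157432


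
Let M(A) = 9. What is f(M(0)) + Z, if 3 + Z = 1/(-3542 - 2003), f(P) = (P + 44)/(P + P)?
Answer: -5563/99810 ≈ -0.055736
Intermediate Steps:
f(P) = (44 + P)/(2*P) (f(P) = (44 + P)/((2*P)) = (44 + P)*(1/(2*P)) = (44 + P)/(2*P))
Z = -16636/5545 (Z = -3 + 1/(-3542 - 2003) = -3 + 1/(-5545) = -3 - 1/5545 = -16636/5545 ≈ -3.0002)
f(M(0)) + Z = (½)*(44 + 9)/9 - 16636/5545 = (½)*(⅑)*53 - 16636/5545 = 53/18 - 16636/5545 = -5563/99810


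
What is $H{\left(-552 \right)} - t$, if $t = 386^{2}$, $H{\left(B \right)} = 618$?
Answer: $-148378$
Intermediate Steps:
$t = 148996$
$H{\left(-552 \right)} - t = 618 - 148996 = -148378$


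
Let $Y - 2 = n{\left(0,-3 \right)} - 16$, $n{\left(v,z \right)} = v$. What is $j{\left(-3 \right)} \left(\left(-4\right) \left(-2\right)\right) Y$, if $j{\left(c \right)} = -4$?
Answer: $448$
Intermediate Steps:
$Y = -14$ ($Y = 2 + \left(0 - 16\right) = 2 - 16 = -14$)
$j{\left(-3 \right)} \left(\left(-4\right) \left(-2\right)\right) Y = - 4 \left(\left(-4\right) \left(-2\right)\right) \left(-14\right) = \left(-4\right) 8 \left(-14\right) = \left(-32\right) \left(-14\right) = 448$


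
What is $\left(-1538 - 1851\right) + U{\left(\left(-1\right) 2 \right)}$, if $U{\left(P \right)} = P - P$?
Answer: $-3389$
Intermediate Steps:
$U{\left(P \right)} = 0$
$\left(-1538 - 1851\right) + U{\left(\left(-1\right) 2 \right)} = \left(-1538 - 1851\right) + 0 = -3389 + 0 = -3389$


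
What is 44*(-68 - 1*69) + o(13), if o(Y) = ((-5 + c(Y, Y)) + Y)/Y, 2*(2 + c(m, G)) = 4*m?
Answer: -78332/13 ≈ -6025.5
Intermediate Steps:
c(m, G) = -2 + 2*m (c(m, G) = -2 + (4*m)/2 = -2 + 2*m)
o(Y) = (-7 + 3*Y)/Y (o(Y) = ((-5 + (-2 + 2*Y)) + Y)/Y = ((-7 + 2*Y) + Y)/Y = (-7 + 3*Y)/Y)
44*(-68 - 1*69) + o(13) = 44*(-68 - 1*69) + (3 - 7/13) = 44*(-68 - 69) + (3 - 7*1/13) = 44*(-137) + (3 - 7/13) = -6028 + 32/13 = -78332/13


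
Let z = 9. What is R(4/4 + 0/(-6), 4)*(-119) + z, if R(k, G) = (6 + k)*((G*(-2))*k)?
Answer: 6673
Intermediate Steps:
R(k, G) = -2*G*k*(6 + k) (R(k, G) = (6 + k)*((-2*G)*k) = (6 + k)*(-2*G*k) = -2*G*k*(6 + k))
R(4/4 + 0/(-6), 4)*(-119) + z = -2*4*(4/4 + 0/(-6))*(6 + (4/4 + 0/(-6)))*(-119) + 9 = -2*4*(4*(¼) + 0*(-⅙))*(6 + (4*(¼) + 0*(-⅙)))*(-119) + 9 = -2*4*(1 + 0)*(6 + (1 + 0))*(-119) + 9 = -2*4*1*(6 + 1)*(-119) + 9 = -2*4*1*7*(-119) + 9 = -56*(-119) + 9 = 6664 + 9 = 6673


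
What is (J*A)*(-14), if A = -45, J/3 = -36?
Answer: -68040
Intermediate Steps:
J = -108 (J = 3*(-36) = -108)
(J*A)*(-14) = -108*(-45)*(-14) = 4860*(-14) = -68040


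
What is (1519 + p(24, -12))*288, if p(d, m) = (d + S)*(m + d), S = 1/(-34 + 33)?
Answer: 516960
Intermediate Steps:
S = -1 (S = 1/(-1) = -1)
p(d, m) = (-1 + d)*(d + m) (p(d, m) = (d - 1)*(m + d) = (-1 + d)*(d + m))
(1519 + p(24, -12))*288 = (1519 + (24**2 - 1*24 - 1*(-12) + 24*(-12)))*288 = (1519 + (576 - 24 + 12 - 288))*288 = (1519 + 276)*288 = 1795*288 = 516960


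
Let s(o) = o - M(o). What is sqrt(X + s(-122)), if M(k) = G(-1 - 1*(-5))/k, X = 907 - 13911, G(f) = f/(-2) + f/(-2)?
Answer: 4*I*sqrt(3052623)/61 ≈ 114.57*I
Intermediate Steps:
G(f) = -f (G(f) = f*(-1/2) + f*(-1/2) = -f/2 - f/2 = -f)
X = -13004
M(k) = -4/k (M(k) = (-(-1 - 1*(-5)))/k = (-(-1 + 5))/k = (-1*4)/k = -4/k)
s(o) = o + 4/o (s(o) = o - (-4)/o = o + 4/o)
sqrt(X + s(-122)) = sqrt(-13004 + (-122 + 4/(-122))) = sqrt(-13004 + (-122 + 4*(-1/122))) = sqrt(-13004 + (-122 - 2/61)) = sqrt(-13004 - 7444/61) = sqrt(-800688/61) = 4*I*sqrt(3052623)/61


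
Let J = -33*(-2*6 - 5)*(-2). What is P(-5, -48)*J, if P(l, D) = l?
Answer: 5610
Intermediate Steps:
J = -1122 (J = -33*(-12 - 5)*(-2) = -(-561)*(-2) = -33*34 = -1122)
P(-5, -48)*J = -5*(-1122) = 5610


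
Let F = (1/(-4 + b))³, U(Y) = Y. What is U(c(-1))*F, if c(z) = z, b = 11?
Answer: -1/343 ≈ -0.0029155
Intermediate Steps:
F = 1/343 (F = (1/(-4 + 11))³ = (1/7)³ = (⅐)³ = 1/343 ≈ 0.0029155)
U(c(-1))*F = -1*1/343 = -1/343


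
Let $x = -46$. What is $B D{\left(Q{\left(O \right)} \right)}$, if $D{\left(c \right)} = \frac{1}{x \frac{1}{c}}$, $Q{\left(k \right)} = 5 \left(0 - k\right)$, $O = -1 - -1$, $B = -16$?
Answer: $0$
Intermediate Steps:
$O = 0$ ($O = -1 + 1 = 0$)
$Q{\left(k \right)} = - 5 k$ ($Q{\left(k \right)} = 5 \left(- k\right) = - 5 k$)
$D{\left(c \right)} = - \frac{c}{46}$ ($D{\left(c \right)} = \frac{1}{\left(-46\right) \frac{1}{c}} = - \frac{c}{46}$)
$B D{\left(Q{\left(O \right)} \right)} = - 16 \left(- \frac{\left(-5\right) 0}{46}\right) = - 16 \left(\left(- \frac{1}{46}\right) 0\right) = \left(-16\right) 0 = 0$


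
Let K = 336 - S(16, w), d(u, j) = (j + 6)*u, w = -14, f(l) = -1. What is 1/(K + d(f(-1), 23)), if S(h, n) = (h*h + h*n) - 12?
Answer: 1/287 ≈ 0.0034843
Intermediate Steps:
S(h, n) = -12 + h**2 + h*n (S(h, n) = (h**2 + h*n) - 12 = -12 + h**2 + h*n)
d(u, j) = u*(6 + j) (d(u, j) = (6 + j)*u = u*(6 + j))
K = 316 (K = 336 - (-12 + 16**2 + 16*(-14)) = 336 - (-12 + 256 - 224) = 336 - 1*20 = 336 - 20 = 316)
1/(K + d(f(-1), 23)) = 1/(316 - (6 + 23)) = 1/(316 - 1*29) = 1/(316 - 29) = 1/287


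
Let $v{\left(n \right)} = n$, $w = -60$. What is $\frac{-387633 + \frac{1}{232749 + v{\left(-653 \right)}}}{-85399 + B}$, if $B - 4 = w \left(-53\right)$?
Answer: $\frac{89968068767}{19081772640} \approx 4.7149$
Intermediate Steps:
$B = 3184$ ($B = 4 - -3180 = 4 + 3180 = 3184$)
$\frac{-387633 + \frac{1}{232749 + v{\left(-653 \right)}}}{-85399 + B} = \frac{-387633 + \frac{1}{232749 - 653}}{-85399 + 3184} = \frac{-387633 + \frac{1}{232096}}{-82215} = \left(-387633 + \frac{1}{232096}\right) \left(- \frac{1}{82215}\right) = \left(- \frac{89968068767}{232096}\right) \left(- \frac{1}{82215}\right) = \frac{89968068767}{19081772640}$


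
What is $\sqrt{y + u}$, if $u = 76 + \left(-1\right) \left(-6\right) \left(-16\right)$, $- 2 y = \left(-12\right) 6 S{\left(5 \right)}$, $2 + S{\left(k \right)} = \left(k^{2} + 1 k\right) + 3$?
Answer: $2 \sqrt{274} \approx 33.106$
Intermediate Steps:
$S{\left(k \right)} = 1 + k + k^{2}$ ($S{\left(k \right)} = -2 + \left(\left(k^{2} + 1 k\right) + 3\right) = -2 + \left(\left(k^{2} + k\right) + 3\right) = -2 + \left(\left(k + k^{2}\right) + 3\right) = -2 + \left(3 + k + k^{2}\right) = 1 + k + k^{2}$)
$y = 1116$ ($y = - \frac{\left(-12\right) 6 \left(1 + 5 + 5^{2}\right)}{2} = - \frac{\left(-72\right) \left(1 + 5 + 25\right)}{2} = - \frac{\left(-72\right) 31}{2} = \left(- \frac{1}{2}\right) \left(-2232\right) = 1116$)
$u = -20$ ($u = 76 + 6 \left(-16\right) = 76 - 96 = -20$)
$\sqrt{y + u} = \sqrt{1116 - 20} = \sqrt{1096} = 2 \sqrt{274}$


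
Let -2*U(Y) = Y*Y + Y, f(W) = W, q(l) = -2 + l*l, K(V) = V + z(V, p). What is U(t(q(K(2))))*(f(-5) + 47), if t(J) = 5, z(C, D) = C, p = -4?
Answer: -630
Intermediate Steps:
K(V) = 2*V (K(V) = V + V = 2*V)
q(l) = -2 + l²
U(Y) = -Y/2 - Y²/2 (U(Y) = -(Y*Y + Y)/2 = -(Y² + Y)/2 = -(Y + Y²)/2 = -Y/2 - Y²/2)
U(t(q(K(2))))*(f(-5) + 47) = (-½*5*(1 + 5))*(-5 + 47) = -½*5*6*42 = -15*42 = -630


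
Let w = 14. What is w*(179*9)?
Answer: 22554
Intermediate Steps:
w*(179*9) = 14*(179*9) = 14*1611 = 22554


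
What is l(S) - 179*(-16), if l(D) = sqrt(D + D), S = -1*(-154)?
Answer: 2864 + 2*sqrt(77) ≈ 2881.6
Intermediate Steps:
S = 154
l(D) = sqrt(2)*sqrt(D) (l(D) = sqrt(2*D) = sqrt(2)*sqrt(D))
l(S) - 179*(-16) = sqrt(2)*sqrt(154) - 179*(-16) = 2*sqrt(77) - 1*(-2864) = 2*sqrt(77) + 2864 = 2864 + 2*sqrt(77)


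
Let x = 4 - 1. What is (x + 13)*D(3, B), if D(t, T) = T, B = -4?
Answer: -64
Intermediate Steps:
x = 3
(x + 13)*D(3, B) = (3 + 13)*(-4) = 16*(-4) = -64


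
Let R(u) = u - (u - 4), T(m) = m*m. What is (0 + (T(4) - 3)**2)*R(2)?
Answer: 676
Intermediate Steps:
T(m) = m**2
R(u) = 4 (R(u) = u - (-4 + u) = u + (4 - u) = 4)
(0 + (T(4) - 3)**2)*R(2) = (0 + (4**2 - 3)**2)*4 = (0 + (16 - 3)**2)*4 = (0 + 13**2)*4 = (0 + 169)*4 = 169*4 = 676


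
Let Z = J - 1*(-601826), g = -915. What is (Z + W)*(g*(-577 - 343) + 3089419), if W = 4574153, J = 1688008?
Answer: 26983836110153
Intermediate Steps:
Z = 2289834 (Z = 1688008 - 1*(-601826) = 1688008 + 601826 = 2289834)
(Z + W)*(g*(-577 - 343) + 3089419) = (2289834 + 4574153)*(-915*(-577 - 343) + 3089419) = 6863987*(-915*(-920) + 3089419) = 6863987*(841800 + 3089419) = 6863987*3931219 = 26983836110153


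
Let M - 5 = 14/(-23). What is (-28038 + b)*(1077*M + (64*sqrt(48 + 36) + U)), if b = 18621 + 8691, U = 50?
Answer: -79807002/23 - 92928*sqrt(21) ≈ -3.8957e+6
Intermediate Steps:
M = 101/23 (M = 5 + 14/(-23) = 5 + 14*(-1/23) = 5 - 14/23 = 101/23 ≈ 4.3913)
b = 27312
(-28038 + b)*(1077*M + (64*sqrt(48 + 36) + U)) = (-28038 + 27312)*(1077*(101/23) + (64*sqrt(48 + 36) + 50)) = -726*(108777/23 + (64*sqrt(84) + 50)) = -726*(108777/23 + (64*(2*sqrt(21)) + 50)) = -726*(108777/23 + (128*sqrt(21) + 50)) = -726*(108777/23 + (50 + 128*sqrt(21))) = -726*(109927/23 + 128*sqrt(21)) = -79807002/23 - 92928*sqrt(21)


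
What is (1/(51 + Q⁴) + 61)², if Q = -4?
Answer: 350737984/94249 ≈ 3721.4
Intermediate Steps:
(1/(51 + Q⁴) + 61)² = (1/(51 + (-4)⁴) + 61)² = (1/(51 + 256) + 61)² = (1/307 + 61)² = (18728/307)² = 350737984/94249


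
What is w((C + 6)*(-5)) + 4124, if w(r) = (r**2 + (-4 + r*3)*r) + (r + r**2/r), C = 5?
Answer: 16334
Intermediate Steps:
w(r) = r**2 + 2*r + r*(-4 + 3*r) (w(r) = (r**2 + (-4 + 3*r)*r) + (r + r) = (r**2 + r*(-4 + 3*r)) + 2*r = r**2 + 2*r + r*(-4 + 3*r))
w((C + 6)*(-5)) + 4124 = 2*((5 + 6)*(-5))*(-1 + 2*((5 + 6)*(-5))) + 4124 = 2*(11*(-5))*(-1 + 2*(11*(-5))) + 4124 = 2*(-55)*(-1 + 2*(-55)) + 4124 = 2*(-55)*(-1 - 110) + 4124 = 2*(-55)*(-111) + 4124 = 12210 + 4124 = 16334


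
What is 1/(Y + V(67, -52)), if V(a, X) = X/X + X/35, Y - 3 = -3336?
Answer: -35/116672 ≈ -0.00029999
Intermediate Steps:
Y = -3333 (Y = 3 - 3336 = -3333)
V(a, X) = 1 + X/35 (V(a, X) = 1 + X*(1/35) = 1 + X/35)
1/(Y + V(67, -52)) = 1/(-3333 + (1 + (1/35)*(-52))) = 1/(-3333 + (1 - 52/35)) = 1/(-3333 - 17/35) = 1/(-116672/35) = -35/116672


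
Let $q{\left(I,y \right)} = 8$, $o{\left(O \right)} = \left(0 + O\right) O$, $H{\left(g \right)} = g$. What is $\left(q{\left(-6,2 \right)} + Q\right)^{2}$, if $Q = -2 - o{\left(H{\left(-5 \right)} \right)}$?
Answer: $361$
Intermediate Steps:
$o{\left(O \right)} = O^{2}$ ($o{\left(O \right)} = O O = O^{2}$)
$Q = -27$ ($Q = -2 - \left(-5\right)^{2} = -2 - 25 = -27$)
$\left(q{\left(-6,2 \right)} + Q\right)^{2} = \left(8 - 27\right)^{2} = \left(-19\right)^{2} = 361$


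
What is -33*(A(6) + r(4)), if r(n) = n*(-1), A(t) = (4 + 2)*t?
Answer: -1056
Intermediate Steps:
A(t) = 6*t
r(n) = -n
-33*(A(6) + r(4)) = -33*(6*6 - 1*4) = -33*(36 - 4) = -33*32 = -1056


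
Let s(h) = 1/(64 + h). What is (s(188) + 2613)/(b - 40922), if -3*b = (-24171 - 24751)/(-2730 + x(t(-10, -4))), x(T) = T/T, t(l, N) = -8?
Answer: -1796983733/28146496224 ≈ -0.063844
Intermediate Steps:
x(T) = 1
b = -48922/8187 (b = -(-24171 - 24751)/(3*(-2730 + 1)) = -(-48922)/(3*(-2729)) = -(-48922)*(-1)/(3*2729) = -⅓*48922/2729 = -48922/8187 ≈ -5.9756)
(s(188) + 2613)/(b - 40922) = (1/(64 + 188) + 2613)/(-48922/8187 - 40922) = (1/252 + 2613)/(-335077336/8187) = (1/252 + 2613)*(-8187/335077336) = (658477/252)*(-8187/335077336) = -1796983733/28146496224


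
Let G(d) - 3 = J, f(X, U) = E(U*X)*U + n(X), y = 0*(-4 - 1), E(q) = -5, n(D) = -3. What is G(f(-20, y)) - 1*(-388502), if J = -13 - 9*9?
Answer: 388411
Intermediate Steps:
y = 0 (y = 0*(-5) = 0)
f(X, U) = -3 - 5*U (f(X, U) = -5*U - 3 = -3 - 5*U)
J = -94 (J = -13 - 81 = -94)
G(d) = -91 (G(d) = 3 - 94 = -91)
G(f(-20, y)) - 1*(-388502) = -91 - 1*(-388502) = -91 + 388502 = 388411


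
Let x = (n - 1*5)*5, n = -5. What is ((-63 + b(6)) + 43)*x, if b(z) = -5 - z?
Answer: 1550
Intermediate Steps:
x = -50 (x = (-5 - 1*5)*5 = (-5 - 5)*5 = -10*5 = -50)
((-63 + b(6)) + 43)*x = ((-63 + (-5 - 1*6)) + 43)*(-50) = ((-63 + (-5 - 6)) + 43)*(-50) = ((-63 - 11) + 43)*(-50) = (-74 + 43)*(-50) = -31*(-50) = 1550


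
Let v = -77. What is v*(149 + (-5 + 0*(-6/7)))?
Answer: -11088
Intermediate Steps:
v*(149 + (-5 + 0*(-6/7))) = -77*(149 + (-5 + 0*(-6/7))) = -77*(149 + (-5 + 0)) = -77*(149 - 5) = -77*144 = -11088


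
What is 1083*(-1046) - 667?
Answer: -1133485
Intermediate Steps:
1083*(-1046) - 667 = -1132818 - 667 = -1133485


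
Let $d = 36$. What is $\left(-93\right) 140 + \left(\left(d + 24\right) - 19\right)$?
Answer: $-12979$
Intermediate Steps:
$\left(-93\right) 140 + \left(\left(d + 24\right) - 19\right) = \left(-93\right) 140 + \left(\left(36 + 24\right) - 19\right) = -13020 + \left(60 - 19\right) = -13020 + 41 = -12979$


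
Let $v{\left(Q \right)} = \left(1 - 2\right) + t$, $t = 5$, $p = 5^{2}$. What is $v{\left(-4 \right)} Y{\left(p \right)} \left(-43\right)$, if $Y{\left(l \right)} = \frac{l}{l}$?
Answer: $-172$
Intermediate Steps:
$p = 25$
$Y{\left(l \right)} = 1$
$v{\left(Q \right)} = 4$ ($v{\left(Q \right)} = \left(1 - 2\right) + 5 = -1 + 5 = 4$)
$v{\left(-4 \right)} Y{\left(p \right)} \left(-43\right) = 4 \cdot 1 \left(-43\right) = 4 \left(-43\right) = -172$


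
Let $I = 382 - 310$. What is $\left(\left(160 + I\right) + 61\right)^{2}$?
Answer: $85849$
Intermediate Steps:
$I = 72$
$\left(\left(160 + I\right) + 61\right)^{2} = \left(\left(160 + 72\right) + 61\right)^{2} = \left(232 + 61\right)^{2} = 293^{2} = 85849$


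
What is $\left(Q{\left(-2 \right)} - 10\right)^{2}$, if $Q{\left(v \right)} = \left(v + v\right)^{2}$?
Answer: $36$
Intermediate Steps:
$Q{\left(v \right)} = 4 v^{2}$ ($Q{\left(v \right)} = \left(2 v\right)^{2} = 4 v^{2}$)
$\left(Q{\left(-2 \right)} - 10\right)^{2} = \left(4 \left(-2\right)^{2} - 10\right)^{2} = \left(4 \cdot 4 - 10\right)^{2} = \left(16 - 10\right)^{2} = 6^{2} = 36$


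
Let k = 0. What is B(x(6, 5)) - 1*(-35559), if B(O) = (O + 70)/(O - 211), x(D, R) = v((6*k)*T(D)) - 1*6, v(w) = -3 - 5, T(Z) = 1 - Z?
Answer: 8000719/225 ≈ 35559.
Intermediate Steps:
v(w) = -8
x(D, R) = -14 (x(D, R) = -8 - 1*6 = -8 - 6 = -14)
B(O) = (70 + O)/(-211 + O)
B(x(6, 5)) - 1*(-35559) = (70 - 14)/(-211 - 14) - 1*(-35559) = 56/(-225) + 35559 = -1/225*56 + 35559 = -56/225 + 35559 = 8000719/225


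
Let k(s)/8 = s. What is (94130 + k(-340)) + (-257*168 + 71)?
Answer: 48305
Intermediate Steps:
k(s) = 8*s
(94130 + k(-340)) + (-257*168 + 71) = (94130 + 8*(-340)) + (-257*168 + 71) = (94130 - 2720) + (-43176 + 71) = 91410 - 43105 = 48305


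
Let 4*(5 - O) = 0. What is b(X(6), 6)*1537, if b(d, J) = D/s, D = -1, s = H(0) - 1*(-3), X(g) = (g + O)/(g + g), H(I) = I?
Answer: -1537/3 ≈ -512.33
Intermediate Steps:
O = 5 (O = 5 - ¼*0 = 5 + 0 = 5)
X(g) = (5 + g)/(2*g) (X(g) = (g + 5)/(g + g) = (5 + g)/((2*g)) = (5 + g)*(1/(2*g)) = (5 + g)/(2*g))
s = 3 (s = 0 - 1*(-3) = 0 + 3 = 3)
b(d, J) = -⅓ (b(d, J) = -1/3 = -1*⅓ = -⅓)
b(X(6), 6)*1537 = -⅓*1537 = -1537/3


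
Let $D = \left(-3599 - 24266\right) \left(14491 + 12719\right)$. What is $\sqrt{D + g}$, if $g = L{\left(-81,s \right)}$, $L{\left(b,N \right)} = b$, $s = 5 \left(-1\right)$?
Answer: $i \sqrt{758206731} \approx 27536.0 i$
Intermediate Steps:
$s = -5$
$g = -81$
$D = -758206650$ ($D = \left(-27865\right) 27210 = -758206650$)
$\sqrt{D + g} = \sqrt{-758206650 - 81} = \sqrt{-758206731} = i \sqrt{758206731}$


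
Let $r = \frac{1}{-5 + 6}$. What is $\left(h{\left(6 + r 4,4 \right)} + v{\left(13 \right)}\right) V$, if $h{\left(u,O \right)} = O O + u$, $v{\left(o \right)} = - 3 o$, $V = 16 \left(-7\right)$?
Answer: $1456$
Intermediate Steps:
$V = -112$
$r = 1$ ($r = 1^{-1} = 1$)
$h{\left(u,O \right)} = u + O^{2}$ ($h{\left(u,O \right)} = O^{2} + u = u + O^{2}$)
$\left(h{\left(6 + r 4,4 \right)} + v{\left(13 \right)}\right) V = \left(\left(\left(6 + 1 \cdot 4\right) + 4^{2}\right) - 39\right) \left(-112\right) = \left(\left(\left(6 + 4\right) + 16\right) - 39\right) \left(-112\right) = \left(\left(10 + 16\right) - 39\right) \left(-112\right) = \left(26 - 39\right) \left(-112\right) = \left(-13\right) \left(-112\right) = 1456$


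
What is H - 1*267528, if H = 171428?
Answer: -96100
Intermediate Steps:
H - 1*267528 = 171428 - 1*267528 = 171428 - 267528 = -96100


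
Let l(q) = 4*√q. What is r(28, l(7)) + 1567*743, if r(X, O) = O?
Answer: 1164281 + 4*√7 ≈ 1.1643e+6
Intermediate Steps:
r(28, l(7)) + 1567*743 = 4*√7 + 1567*743 = 4*√7 + 1164281 = 1164281 + 4*√7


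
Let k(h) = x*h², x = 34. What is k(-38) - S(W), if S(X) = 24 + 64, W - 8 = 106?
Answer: 49008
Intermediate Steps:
W = 114 (W = 8 + 106 = 114)
S(X) = 88
k(h) = 34*h²
k(-38) - S(W) = 34*(-38)² - 1*88 = 34*1444 - 88 = 49096 - 88 = 49008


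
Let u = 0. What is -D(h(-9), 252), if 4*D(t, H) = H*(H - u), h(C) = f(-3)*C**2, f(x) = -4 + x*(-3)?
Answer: -15876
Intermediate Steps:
f(x) = -4 - 3*x
h(C) = 5*C**2 (h(C) = (-4 - 3*(-3))*C**2 = (-4 + 9)*C**2 = 5*C**2)
D(t, H) = H**2/4 (D(t, H) = (H*(H - 1*0))/4 = (H*(H + 0))/4 = (H*H)/4 = H**2/4)
-D(h(-9), 252) = -252**2/4 = -63504/4 = -1*15876 = -15876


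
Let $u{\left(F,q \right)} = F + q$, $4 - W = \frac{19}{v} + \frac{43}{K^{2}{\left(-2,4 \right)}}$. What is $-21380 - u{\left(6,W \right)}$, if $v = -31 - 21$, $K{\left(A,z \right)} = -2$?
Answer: $- \frac{277935}{13} \approx -21380.0$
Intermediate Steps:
$v = -52$ ($v = -31 - 21 = -52$)
$W = - \frac{83}{13}$ ($W = 4 - \left(\frac{19}{-52} + \frac{43}{\left(-2\right)^{2}}\right) = 4 - \left(19 \left(- \frac{1}{52}\right) + \frac{43}{4}\right) = 4 - \left(- \frac{19}{52} + 43 \cdot \frac{1}{4}\right) = 4 - \left(- \frac{19}{52} + \frac{43}{4}\right) = 4 - \frac{135}{13} = - \frac{83}{13} \approx -6.3846$)
$-21380 - u{\left(6,W \right)} = -21380 - \left(6 - \frac{83}{13}\right) = -21380 - - \frac{5}{13} = -21380 + \frac{5}{13} = - \frac{277935}{13}$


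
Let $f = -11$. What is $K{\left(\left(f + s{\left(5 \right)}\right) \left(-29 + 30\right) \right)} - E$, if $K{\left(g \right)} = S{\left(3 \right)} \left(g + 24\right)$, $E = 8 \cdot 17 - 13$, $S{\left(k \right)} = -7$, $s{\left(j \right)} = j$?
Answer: $-249$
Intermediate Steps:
$E = 123$ ($E = 136 - 13 = 123$)
$K{\left(g \right)} = -168 - 7 g$ ($K{\left(g \right)} = - 7 \left(g + 24\right) = - 7 \left(24 + g\right) = -168 - 7 g$)
$K{\left(\left(f + s{\left(5 \right)}\right) \left(-29 + 30\right) \right)} - E = \left(-168 - 7 \left(-11 + 5\right) \left(-29 + 30\right)\right) - 123 = \left(-168 - 7 \left(\left(-6\right) 1\right)\right) - 123 = \left(-168 - -42\right) - 123 = \left(-168 + 42\right) - 123 = -126 - 123 = -249$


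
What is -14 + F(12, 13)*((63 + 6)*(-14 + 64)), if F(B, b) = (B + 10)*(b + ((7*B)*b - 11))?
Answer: 83034586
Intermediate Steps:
F(B, b) = (10 + B)*(-11 + b + 7*B*b) (F(B, b) = (10 + B)*(b + (7*B*b - 11)) = (10 + B)*(b + (-11 + 7*B*b)) = (10 + B)*(-11 + b + 7*B*b))
-14 + F(12, 13)*((63 + 6)*(-14 + 64)) = -14 + (-110 - 11*12 + 10*13 + 7*13*12**2 + 71*12*13)*((63 + 6)*(-14 + 64)) = -14 + (-110 - 132 + 130 + 7*13*144 + 11076)*(69*50) = -14 + (-110 - 132 + 130 + 13104 + 11076)*3450 = -14 + 24068*3450 = -14 + 83034600 = 83034586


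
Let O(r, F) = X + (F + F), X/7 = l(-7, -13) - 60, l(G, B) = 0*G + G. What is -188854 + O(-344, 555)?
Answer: -188213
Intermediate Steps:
l(G, B) = G (l(G, B) = 0 + G = G)
X = -469 (X = 7*(-7 - 60) = 7*(-67) = -469)
O(r, F) = -469 + 2*F (O(r, F) = -469 + (F + F) = -469 + 2*F)
-188854 + O(-344, 555) = -188854 + (-469 + 2*555) = -188854 + (-469 + 1110) = -188854 + 641 = -188213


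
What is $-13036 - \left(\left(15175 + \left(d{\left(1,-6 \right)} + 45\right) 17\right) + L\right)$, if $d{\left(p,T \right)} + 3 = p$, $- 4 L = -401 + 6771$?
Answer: $- \frac{54699}{2} \approx -27350.0$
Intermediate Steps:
$L = - \frac{3185}{2}$ ($L = - \frac{-401 + 6771}{4} = \left(- \frac{1}{4}\right) 6370 = - \frac{3185}{2} \approx -1592.5$)
$d{\left(p,T \right)} = -3 + p$
$-13036 - \left(\left(15175 + \left(d{\left(1,-6 \right)} + 45\right) 17\right) + L\right) = -13036 - \left(\left(15175 + \left(\left(-3 + 1\right) + 45\right) 17\right) - \frac{3185}{2}\right) = -13036 - \left(\left(15175 + \left(-2 + 45\right) 17\right) - \frac{3185}{2}\right) = -13036 - \left(\left(15175 + 43 \cdot 17\right) - \frac{3185}{2}\right) = -13036 - \left(\left(15175 + 731\right) - \frac{3185}{2}\right) = -13036 - \left(15906 - \frac{3185}{2}\right) = -13036 - \frac{28627}{2} = - \frac{54699}{2}$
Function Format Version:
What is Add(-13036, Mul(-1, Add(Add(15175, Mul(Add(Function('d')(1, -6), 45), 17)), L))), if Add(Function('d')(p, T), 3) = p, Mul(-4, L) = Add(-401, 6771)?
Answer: Rational(-54699, 2) ≈ -27350.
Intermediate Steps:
L = Rational(-3185, 2) (L = Mul(Rational(-1, 4), Add(-401, 6771)) = Mul(Rational(-1, 4), 6370) = Rational(-3185, 2) ≈ -1592.5)
Function('d')(p, T) = Add(-3, p)
Add(-13036, Mul(-1, Add(Add(15175, Mul(Add(Function('d')(1, -6), 45), 17)), L))) = Add(-13036, Mul(-1, Add(Add(15175, Mul(Add(Add(-3, 1), 45), 17)), Rational(-3185, 2)))) = Add(-13036, Mul(-1, Add(Add(15175, Mul(Add(-2, 45), 17)), Rational(-3185, 2)))) = Add(-13036, Mul(-1, Add(Add(15175, Mul(43, 17)), Rational(-3185, 2)))) = Add(-13036, Mul(-1, Add(Add(15175, 731), Rational(-3185, 2)))) = Add(-13036, Mul(-1, Add(15906, Rational(-3185, 2)))) = Add(-13036, Mul(-1, Rational(28627, 2))) = Add(-13036, Rational(-28627, 2)) = Rational(-54699, 2)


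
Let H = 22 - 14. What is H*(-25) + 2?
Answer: -198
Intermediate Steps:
H = 8
H*(-25) + 2 = 8*(-25) + 2 = -200 + 2 = -198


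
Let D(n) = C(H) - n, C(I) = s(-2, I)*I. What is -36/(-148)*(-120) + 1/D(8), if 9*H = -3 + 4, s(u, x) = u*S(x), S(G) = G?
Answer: -704997/24050 ≈ -29.314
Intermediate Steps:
s(u, x) = u*x
H = ⅑ (H = (-3 + 4)/9 = (⅑)*1 = ⅑ ≈ 0.11111)
C(I) = -2*I² (C(I) = (-2*I)*I = -2*I²)
D(n) = -2/81 - n (D(n) = -2*(⅑)² - n = -2*1/81 - n = -2/81 - n)
-36/(-148)*(-120) + 1/D(8) = -36/(-148)*(-120) + 1/(-2/81 - 1*8) = -36*(-1/148)*(-120) + 1/(-2/81 - 8) = (9/37)*(-120) + 1/(-650/81) = -1080/37 - 81/650 = -704997/24050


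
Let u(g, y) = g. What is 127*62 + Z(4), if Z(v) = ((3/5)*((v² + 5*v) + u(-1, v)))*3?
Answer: 7937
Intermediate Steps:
Z(v) = -9/5 + 9*v + 9*v²/5 (Z(v) = ((3/5)*((v² + 5*v) - 1))*3 = ((3*(⅕))*(-1 + v² + 5*v))*3 = (3*(-1 + v² + 5*v)/5)*3 = (-⅗ + 3*v + 3*v²/5)*3 = -9/5 + 9*v + 9*v²/5)
127*62 + Z(4) = 127*62 + (-9/5 + 9*4 + (9/5)*4²) = 7874 + (-9/5 + 36 + (9/5)*16) = 7874 + (-9/5 + 36 + 144/5) = 7874 + 63 = 7937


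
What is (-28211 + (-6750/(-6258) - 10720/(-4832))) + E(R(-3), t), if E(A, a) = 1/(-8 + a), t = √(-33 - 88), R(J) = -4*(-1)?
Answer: -821866672399/29136205 - 11*I/185 ≈ -28208.0 - 0.059459*I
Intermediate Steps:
R(J) = 4
t = 11*I (t = √(-121) = 11*I ≈ 11.0*I)
(-28211 + (-6750/(-6258) - 10720/(-4832))) + E(R(-3), t) = (-28211 + (-6750/(-6258) - 10720/(-4832))) + 1/(-8 + 11*I) = (-28211 + (-6750*(-1/6258) - 10720*(-1/4832))) + (-8 - 11*I)/185 = (-28211 + (1125/1043 + 335/151)) + (-8 - 11*I)/185 = (-28211 + 519280/157493) + (-8 - 11*I)/185 = -4442515743/157493 + (-8 - 11*I)/185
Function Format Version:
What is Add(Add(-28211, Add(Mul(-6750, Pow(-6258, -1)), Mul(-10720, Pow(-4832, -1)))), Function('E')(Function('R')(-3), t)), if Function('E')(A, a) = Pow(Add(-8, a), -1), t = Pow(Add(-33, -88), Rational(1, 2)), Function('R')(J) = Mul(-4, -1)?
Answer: Add(Rational(-821866672399, 29136205), Mul(Rational(-11, 185), I)) ≈ Add(-28208., Mul(-0.059459, I))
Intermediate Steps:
Function('R')(J) = 4
t = Mul(11, I) (t = Pow(-121, Rational(1, 2)) = Mul(11, I) ≈ Mul(11.000, I))
Add(Add(-28211, Add(Mul(-6750, Pow(-6258, -1)), Mul(-10720, Pow(-4832, -1)))), Function('E')(Function('R')(-3), t)) = Add(Add(-28211, Add(Mul(-6750, Pow(-6258, -1)), Mul(-10720, Pow(-4832, -1)))), Pow(Add(-8, Mul(11, I)), -1)) = Add(Add(-28211, Add(Mul(-6750, Rational(-1, 6258)), Mul(-10720, Rational(-1, 4832)))), Mul(Rational(1, 185), Add(-8, Mul(-11, I)))) = Add(Add(-28211, Add(Rational(1125, 1043), Rational(335, 151))), Mul(Rational(1, 185), Add(-8, Mul(-11, I)))) = Add(Add(-28211, Rational(519280, 157493)), Mul(Rational(1, 185), Add(-8, Mul(-11, I)))) = Add(Rational(-4442515743, 157493), Mul(Rational(1, 185), Add(-8, Mul(-11, I))))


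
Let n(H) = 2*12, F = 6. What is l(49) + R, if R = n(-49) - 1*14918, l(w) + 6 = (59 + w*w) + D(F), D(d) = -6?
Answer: -12446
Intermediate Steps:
n(H) = 24
l(w) = 47 + w² (l(w) = -6 + ((59 + w*w) - 6) = -6 + ((59 + w²) - 6) = -6 + (53 + w²) = 47 + w²)
R = -14894 (R = 24 - 1*14918 = 24 - 14918 = -14894)
l(49) + R = (47 + 49²) - 14894 = (47 + 2401) - 14894 = 2448 - 14894 = -12446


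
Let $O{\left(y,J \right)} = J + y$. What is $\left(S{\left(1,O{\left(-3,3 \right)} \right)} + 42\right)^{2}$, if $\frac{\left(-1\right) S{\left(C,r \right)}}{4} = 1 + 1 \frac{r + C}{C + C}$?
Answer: $1296$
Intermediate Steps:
$S{\left(C,r \right)} = -4 - \frac{2 \left(C + r\right)}{C}$ ($S{\left(C,r \right)} = - 4 \left(1 + 1 \frac{r + C}{C + C}\right) = - 4 \left(1 + 1 \frac{C + r}{2 C}\right) = - 4 \left(1 + \frac{C + r}{2 C}\right) = -4 - \frac{2 \left(C + r\right)}{C}$)
$\left(S{\left(1,O{\left(-3,3 \right)} \right)} + 42\right)^{2} = \left(\left(-6 - \frac{2 \left(3 - 3\right)}{1}\right) + 42\right)^{2} = \left(\left(-6 - 0 \cdot 1\right) + 42\right)^{2} = \left(\left(-6 + 0\right) + 42\right)^{2} = \left(-6 + 42\right)^{2} = 36^{2} = 1296$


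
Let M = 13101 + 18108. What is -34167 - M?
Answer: -65376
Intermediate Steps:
M = 31209
-34167 - M = -34167 - 1*31209 = -34167 - 31209 = -65376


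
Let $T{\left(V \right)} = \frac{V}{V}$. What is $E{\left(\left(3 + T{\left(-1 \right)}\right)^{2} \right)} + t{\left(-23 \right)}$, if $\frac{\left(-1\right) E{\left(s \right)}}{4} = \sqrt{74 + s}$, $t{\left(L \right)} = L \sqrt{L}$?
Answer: $- 12 \sqrt{10} - 23 i \sqrt{23} \approx -37.947 - 110.3 i$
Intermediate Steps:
$T{\left(V \right)} = 1$
$t{\left(L \right)} = L^{\frac{3}{2}}$
$E{\left(s \right)} = - 4 \sqrt{74 + s}$
$E{\left(\left(3 + T{\left(-1 \right)}\right)^{2} \right)} + t{\left(-23 \right)} = - 4 \sqrt{74 + \left(3 + 1\right)^{2}} + \left(-23\right)^{\frac{3}{2}} = - 4 \sqrt{74 + 4^{2}} - 23 i \sqrt{23} = - 4 \sqrt{74 + 16} - 23 i \sqrt{23} = - 4 \sqrt{90} - 23 i \sqrt{23} = - 4 \cdot 3 \sqrt{10} - 23 i \sqrt{23} = - 12 \sqrt{10} - 23 i \sqrt{23}$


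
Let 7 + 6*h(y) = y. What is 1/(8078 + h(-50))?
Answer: 2/16137 ≈ 0.00012394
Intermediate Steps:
h(y) = -7/6 + y/6
1/(8078 + h(-50)) = 1/(8078 + (-7/6 + (⅙)*(-50))) = 1/(8078 + (-7/6 - 25/3)) = 1/(8078 - 19/2) = 1/(16137/2) = 2/16137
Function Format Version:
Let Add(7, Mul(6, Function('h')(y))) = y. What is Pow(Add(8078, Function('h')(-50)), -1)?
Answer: Rational(2, 16137) ≈ 0.00012394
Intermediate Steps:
Function('h')(y) = Add(Rational(-7, 6), Mul(Rational(1, 6), y))
Pow(Add(8078, Function('h')(-50)), -1) = Pow(Add(8078, Add(Rational(-7, 6), Mul(Rational(1, 6), -50))), -1) = Pow(Add(8078, Add(Rational(-7, 6), Rational(-25, 3))), -1) = Pow(Add(8078, Rational(-19, 2)), -1) = Pow(Rational(16137, 2), -1) = Rational(2, 16137)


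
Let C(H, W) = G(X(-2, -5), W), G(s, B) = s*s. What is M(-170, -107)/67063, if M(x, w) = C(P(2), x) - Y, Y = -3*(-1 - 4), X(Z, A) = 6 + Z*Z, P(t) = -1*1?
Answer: 85/67063 ≈ 0.0012675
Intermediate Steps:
P(t) = -1
X(Z, A) = 6 + Z²
G(s, B) = s²
C(H, W) = 100 (C(H, W) = (6 + (-2)²)² = (6 + 4)² = 10² = 100)
Y = 15 (Y = -3*(-5) = 15)
M(x, w) = 85 (M(x, w) = 100 - 1*15 = 100 - 15 = 85)
M(-170, -107)/67063 = 85/67063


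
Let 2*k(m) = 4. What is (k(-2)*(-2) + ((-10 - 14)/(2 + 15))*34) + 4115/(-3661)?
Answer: -194487/3661 ≈ -53.124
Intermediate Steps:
k(m) = 2 (k(m) = (½)*4 = 2)
(k(-2)*(-2) + ((-10 - 14)/(2 + 15))*34) + 4115/(-3661) = (2*(-2) + ((-10 - 14)/(2 + 15))*34) + 4115/(-3661) = (-4 - 24/17*34) + 4115*(-1/3661) = (-4 - 24*1/17*34) - 4115/3661 = (-4 - 24/17*34) - 4115/3661 = (-4 - 48) - 4115/3661 = -52 - 4115/3661 = -194487/3661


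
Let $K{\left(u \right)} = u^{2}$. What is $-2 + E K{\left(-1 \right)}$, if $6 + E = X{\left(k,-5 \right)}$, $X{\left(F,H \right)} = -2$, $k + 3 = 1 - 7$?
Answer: $-10$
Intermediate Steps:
$k = -9$ ($k = -3 + \left(1 - 7\right) = -3 - 6 = -9$)
$E = -8$ ($E = -6 - 2 = -8$)
$-2 + E K{\left(-1 \right)} = -2 - 8 \left(-1\right)^{2} = -2 - 8 = -10$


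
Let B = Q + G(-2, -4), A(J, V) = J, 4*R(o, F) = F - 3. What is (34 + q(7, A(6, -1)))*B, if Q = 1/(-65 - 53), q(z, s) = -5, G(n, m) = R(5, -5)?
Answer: -6873/118 ≈ -58.246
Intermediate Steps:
R(o, F) = -¾ + F/4 (R(o, F) = (F - 3)/4 = (-3 + F)/4 = -¾ + F/4)
G(n, m) = -2 (G(n, m) = -¾ + (¼)*(-5) = -¾ - 5/4 = -2)
Q = -1/118 (Q = 1/(-118) = -1/118 ≈ -0.0084746)
B = -237/118 (B = -1/118 - 2 = -237/118 ≈ -2.0085)
(34 + q(7, A(6, -1)))*B = (34 - 5)*(-237/118) = 29*(-237/118) = -6873/118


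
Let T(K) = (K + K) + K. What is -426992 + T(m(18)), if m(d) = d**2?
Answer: -426020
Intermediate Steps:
T(K) = 3*K (T(K) = 2*K + K = 3*K)
-426992 + T(m(18)) = -426992 + 3*18**2 = -426992 + 3*324 = -426992 + 972 = -426020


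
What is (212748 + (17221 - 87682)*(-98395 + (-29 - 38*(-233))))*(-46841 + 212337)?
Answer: 1044512202110928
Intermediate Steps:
(212748 + (17221 - 87682)*(-98395 + (-29 - 38*(-233))))*(-46841 + 212337) = (212748 - 70461*(-98395 + (-29 + 8854)))*165496 = (212748 - 70461*(-98395 + 8825))*165496 = (212748 - 70461*(-89570))*165496 = (212748 + 6311191770)*165496 = 6311404518*165496 = 1044512202110928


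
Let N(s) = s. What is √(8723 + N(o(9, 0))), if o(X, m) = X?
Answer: 2*√2183 ≈ 93.445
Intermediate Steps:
√(8723 + N(o(9, 0))) = √(8723 + 9) = √8732 = 2*√2183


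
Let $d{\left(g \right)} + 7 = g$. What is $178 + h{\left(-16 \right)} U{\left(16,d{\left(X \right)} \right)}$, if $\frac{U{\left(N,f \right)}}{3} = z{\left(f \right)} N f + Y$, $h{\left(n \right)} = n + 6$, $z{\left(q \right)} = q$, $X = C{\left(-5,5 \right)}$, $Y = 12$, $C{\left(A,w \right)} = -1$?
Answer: $-30902$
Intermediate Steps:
$X = -1$
$d{\left(g \right)} = -7 + g$
$h{\left(n \right)} = 6 + n$
$U{\left(N,f \right)} = 36 + 3 N f^{2}$ ($U{\left(N,f \right)} = 3 \left(f N f + 12\right) = 3 \left(N f f + 12\right) = 3 \left(N f^{2} + 12\right) = 3 \left(12 + N f^{2}\right) = 36 + 3 N f^{2}$)
$178 + h{\left(-16 \right)} U{\left(16,d{\left(X \right)} \right)} = 178 + \left(6 - 16\right) \left(36 + 3 \cdot 16 \left(-7 - 1\right)^{2}\right) = 178 - 10 \left(36 + 3 \cdot 16 \left(-8\right)^{2}\right) = 178 - 10 \left(36 + 3 \cdot 16 \cdot 64\right) = 178 - 10 \left(36 + 3072\right) = 178 - 31080 = -30902$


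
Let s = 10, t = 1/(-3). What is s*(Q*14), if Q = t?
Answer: -140/3 ≈ -46.667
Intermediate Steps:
t = -1/3 ≈ -0.33333
Q = -1/3 ≈ -0.33333
s*(Q*14) = 10*(-1/3*14) = 10*(-14/3) = -140/3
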